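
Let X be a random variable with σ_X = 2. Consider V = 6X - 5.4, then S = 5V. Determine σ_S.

σ_V = |6|·2 = 12.
σ_S = |5|·12 = 60.

σ_S = 60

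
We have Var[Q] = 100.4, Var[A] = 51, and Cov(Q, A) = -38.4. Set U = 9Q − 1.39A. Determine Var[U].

Var[U] = a²·Var[Q] + b²·Var[A] + 2ab·Cov(Q, A) with a = 9, b = -1.39.
= 9²·100.4 + (-1.39)²·51 + 2·9·(-1.39)·(-38.4)
= 8132.4 + 98.5371 + 960.768 = 9191.7051.

Var[U] = 9191.7051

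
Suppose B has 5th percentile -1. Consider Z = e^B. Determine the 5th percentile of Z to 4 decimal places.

5th percentile of Z = 0.3679

e^B is increasing, so P_{5}(Z) = g(P_{5}(B)) ≈ 0.3679.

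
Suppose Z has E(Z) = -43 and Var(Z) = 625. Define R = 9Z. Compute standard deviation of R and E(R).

standard deviation of R = 225, E(R) = -387

R = 9Z is linear with a = 9, b = 0.
standard deviation of Z = √625 = 25.
standard deviation of R = |a|·standard deviation of Z = |9|·25 = 225.
E(R) = a·E(Z) + b = 9·(-43) = -387.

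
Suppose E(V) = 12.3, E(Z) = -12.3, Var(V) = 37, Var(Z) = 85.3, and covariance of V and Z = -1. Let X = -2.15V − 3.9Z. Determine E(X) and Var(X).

E(X) = 21.525, Var(X) = 1451.6755

E(X) = (-2.15)·E(V) + (-3.9)·E(Z) = (-2.15)·12.3 + (-3.9)·(-12.3) = 21.525.
Var(X) = a²·Var(V) + b²·Var(Z) + 2ab·covariance of V and Z with a = -2.15, b = -3.9.
= (-2.15)²·37 + (-3.9)²·85.3 + 2·(-2.15)·(-3.9)·(-1)
= 171.0325 + 1297.413 + (-16.77) = 1451.6755.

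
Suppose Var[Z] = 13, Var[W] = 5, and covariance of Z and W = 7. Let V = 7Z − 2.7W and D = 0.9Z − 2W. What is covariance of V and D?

By bilinearity, covariance of V and D = ac·Var[Z] + bd·Var[W] + (ad+bc)·covariance of Z and W, with a=7, b=-2.7, c=0.9, d=-2.
ac·Var[Z] = 7·0.9·13 = 81.9
bd·Var[W] = (-2.7)·(-2)·5 = 27
(ad+bc)·covariance of Z and W = (-16.43)·7 = -115.01
covariance of V and D = 81.9 + 27 + (-115.01) = -6.11.

covariance of V and D = -6.11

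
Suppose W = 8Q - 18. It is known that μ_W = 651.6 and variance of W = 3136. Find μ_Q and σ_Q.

From W = 8Q - 18: μ_W = a·μ_Q + b, so μ_Q = (μ_W − b)/a = (651.6 − (-18))/8 = 83.7.
σ_W = √3136 = 56.
σ_W = |a|·σ_Q, so σ_Q = 56/|8| = 7.

μ_Q = 83.7, σ_Q = 7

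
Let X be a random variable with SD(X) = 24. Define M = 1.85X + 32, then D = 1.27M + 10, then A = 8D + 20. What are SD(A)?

SD(M) = |1.85|·24 = 44.4.
SD(D) = |1.27|·44.4 = 56.388.
SD(A) = |8|·56.388 = 451.104.

SD(A) = 451.104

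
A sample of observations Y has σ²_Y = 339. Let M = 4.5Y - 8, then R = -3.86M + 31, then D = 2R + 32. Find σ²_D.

σ²_D = 409128.1164

σ²_M = 4.5²·339 = 6864.75.
σ²_R = (-3.86)²·6864.75 = 102282.0291.
σ²_D = 2²·102282.0291 = 409128.1164.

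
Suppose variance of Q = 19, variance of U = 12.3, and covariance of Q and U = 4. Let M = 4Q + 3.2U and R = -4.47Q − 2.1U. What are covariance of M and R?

By bilinearity, covariance of M and R = ac·variance of Q + bd·variance of U + (ad+bc)·covariance of Q and U, with a=4, b=3.2, c=-4.47, d=-2.1.
ac·variance of Q = 4·(-4.47)·19 = -339.72
bd·variance of U = 3.2·(-2.1)·12.3 = -82.656
(ad+bc)·covariance of Q and U = (-22.704)·4 = -90.816
covariance of M and R = -339.72 + (-82.656) + (-90.816) = -513.192.

covariance of M and R = -513.192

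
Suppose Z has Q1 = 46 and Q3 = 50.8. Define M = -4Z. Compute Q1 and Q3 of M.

Q1(M) = -203.2, Q3(M) = -184

a = -4 < 0 reverses order: Q1(M) comes from Q3(Z), Q3(M) from Q1(Z).
Q1(M) = (-4)·50.8 = -203.2; Q3(M) = (-4)·46 = -184.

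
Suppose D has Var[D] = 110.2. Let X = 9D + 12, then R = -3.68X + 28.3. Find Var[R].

Var[X] = 9²·110.2 = 8926.2.
Var[R] = (-3.68)²·8926.2 = 120882.17088.

Var[R] = 120882.17088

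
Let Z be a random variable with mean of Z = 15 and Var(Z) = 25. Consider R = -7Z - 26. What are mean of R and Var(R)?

R = -7Z - 26 is linear with a = -7, b = -26.
mean of R = a·mean of Z + b = (-7)·15 + (-26) = -131.
Var(R) = a²·Var(Z) = (-7)²·25 = 1225 (the additive constant -26 does not affect variance).

mean of R = -131, Var(R) = 1225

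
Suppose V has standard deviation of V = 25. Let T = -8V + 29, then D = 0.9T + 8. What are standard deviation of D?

standard deviation of D = 180

standard deviation of T = |-8|·25 = 200.
standard deviation of D = |0.9|·200 = 180.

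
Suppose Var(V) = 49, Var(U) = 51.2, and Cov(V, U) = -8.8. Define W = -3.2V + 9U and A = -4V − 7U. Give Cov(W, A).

By bilinearity, Cov(W, A) = ac·Var(V) + bd·Var(U) + (ad+bc)·Cov(V, U), with a=-3.2, b=9, c=-4, d=-7.
ac·Var(V) = (-3.2)·(-4)·49 = 627.2
bd·Var(U) = 9·(-7)·51.2 = -3225.6
(ad+bc)·Cov(V, U) = (-13.6)·(-8.8) = 119.68
Cov(W, A) = 627.2 + (-3225.6) + 119.68 = -2478.72.

Cov(W, A) = -2478.72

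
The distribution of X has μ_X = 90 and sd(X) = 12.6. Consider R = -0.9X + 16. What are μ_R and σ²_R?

μ_R = -65, σ²_R = 128.5956

R = -0.9X + 16 is linear with a = -0.9, b = 16.
μ_R = a·μ_X + b = (-0.9)·90 + 16 = -65.
σ²_X = 12.6² = 158.76.
σ²_R = a²·σ²_X = (-0.9)²·158.76 = 128.5956 (the additive constant 16 does not affect variance).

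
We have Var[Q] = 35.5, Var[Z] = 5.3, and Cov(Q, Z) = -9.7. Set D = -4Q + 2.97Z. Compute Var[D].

Var[D] = 845.22277

Var[D] = a²·Var[Q] + b²·Var[Z] + 2ab·Cov(Q, Z) with a = -4, b = 2.97.
= (-4)²·35.5 + 2.97²·5.3 + 2·(-4)·2.97·(-9.7)
= 568 + 46.75077 + 230.472 = 845.22277.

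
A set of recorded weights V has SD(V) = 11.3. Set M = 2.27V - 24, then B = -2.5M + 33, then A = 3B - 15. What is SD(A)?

SD(M) = |2.27|·11.3 = 25.651.
SD(B) = |-2.5|·25.651 = 64.1275.
SD(A) = |3|·64.1275 = 192.3825.

SD(A) = 192.3825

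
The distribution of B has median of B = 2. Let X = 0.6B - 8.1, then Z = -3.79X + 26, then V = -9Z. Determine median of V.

median of V = -469.359

median of X = 0.6·2 + (-8.1) = -6.9.
median of Z = (-3.79)·(-6.9) + 26 = 52.151.
median of V = (-9)·52.151 = -469.359.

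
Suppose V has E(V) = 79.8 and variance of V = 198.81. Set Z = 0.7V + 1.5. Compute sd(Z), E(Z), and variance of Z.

Z = 0.7V + 1.5 is linear with a = 0.7, b = 1.5.
sd(V) = √198.81 = 14.1.
sd(Z) = |a|·sd(V) = |0.7|·14.1 = 9.87.
E(Z) = a·E(V) + b = 0.7·79.8 + 1.5 = 57.36.
variance of Z = a²·variance of V = 0.7²·198.81 = 97.4169 (the additive constant 1.5 does not affect variance).

sd(Z) = 9.87, E(Z) = 57.36, variance of Z = 97.4169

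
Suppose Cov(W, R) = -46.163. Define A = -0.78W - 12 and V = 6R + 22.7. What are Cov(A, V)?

Cov(A, V) = 216.04284

Cov(A, V) = a·c·Cov(W, R) = (-0.78)·6·(-46.163) = 216.04284. Additive constants drop out.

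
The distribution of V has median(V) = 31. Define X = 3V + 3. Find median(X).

median(X) = 96

A linear map preserves order up to sign, so median(X) = a·median(V) + b = 3·31 + 3 = 96.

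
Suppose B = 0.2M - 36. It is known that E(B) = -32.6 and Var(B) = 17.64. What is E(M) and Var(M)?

E(M) = 17, Var(M) = 441

From B = 0.2M - 36: E(B) = a·E(M) + b, so E(M) = (E(B) − b)/a = (-32.6 − (-36))/0.2 = 17.
Var(B) = a²·Var(M), so Var(M) = 17.64/0.2² = 441.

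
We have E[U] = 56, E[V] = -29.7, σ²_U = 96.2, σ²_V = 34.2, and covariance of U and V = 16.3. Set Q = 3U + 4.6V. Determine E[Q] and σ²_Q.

E[Q] = 31.38, σ²_Q = 2039.352

E[Q] = 3·E[U] + 4.6·E[V] = 3·56 + 4.6·(-29.7) = 31.38.
σ²_Q = a²·σ²_U + b²·σ²_V + 2ab·covariance of U and V with a = 3, b = 4.6.
= 3²·96.2 + 4.6²·34.2 + 2·3·4.6·16.3
= 865.8 + 723.672 + 449.88 = 2039.352.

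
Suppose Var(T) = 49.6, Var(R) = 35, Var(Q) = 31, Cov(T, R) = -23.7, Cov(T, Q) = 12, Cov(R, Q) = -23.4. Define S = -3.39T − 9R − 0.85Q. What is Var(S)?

Var(S) = a²·Var(T) + b²·Var(R) + c²·Var(Q) + 2ab·Cov(T, R) + 2ac·Cov(T, Q) + 2bc·Cov(R, Q), with a = -3.39, b = -9, c = -0.85.
= 570.00816 + 2835 + 22.3975 + (-1446.174) + 69.156 + (-358.02)
= 1692.36766.

Var(S) = 1692.36766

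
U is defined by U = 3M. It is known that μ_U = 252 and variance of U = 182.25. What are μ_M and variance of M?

μ_M = 84, variance of M = 20.25

From U = 3M: μ_U = a·μ_M + b, so μ_M = (μ_U − b)/a = (252 − 0)/3 = 84.
variance of U = a²·variance of M, so variance of M = 182.25/3² = 20.25.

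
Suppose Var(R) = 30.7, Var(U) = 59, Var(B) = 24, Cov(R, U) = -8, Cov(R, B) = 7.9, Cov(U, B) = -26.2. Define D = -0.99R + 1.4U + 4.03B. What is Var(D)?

Var(D) = a²·Var(R) + b²·Var(U) + c²·Var(B) + 2ab·Cov(R, U) + 2ac·Cov(R, B) + 2bc·Cov(U, B), with a = -0.99, b = 1.4, c = 4.03.
= 30.08907 + 115.64 + 389.7816 + 22.176 + (-63.03726) + (-295.6408)
= 199.00861.

Var(D) = 199.00861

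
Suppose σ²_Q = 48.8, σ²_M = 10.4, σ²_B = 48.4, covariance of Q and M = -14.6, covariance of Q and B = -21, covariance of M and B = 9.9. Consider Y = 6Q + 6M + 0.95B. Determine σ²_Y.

σ²_Y = a²·σ²_Q + b²·σ²_M + c²·σ²_B + 2ab·covariance of Q and M + 2ac·covariance of Q and B + 2bc·covariance of M and B, with a = 6, b = 6, c = 0.95.
= 1756.8 + 374.4 + 43.681 + (-1051.2) + (-239.4) + 112.86
= 997.141.

σ²_Y = 997.141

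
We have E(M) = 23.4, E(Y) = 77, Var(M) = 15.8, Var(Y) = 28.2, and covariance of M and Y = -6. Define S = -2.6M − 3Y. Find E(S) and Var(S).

E(S) = -291.84, Var(S) = 267.008

E(S) = (-2.6)·E(M) + (-3)·E(Y) = (-2.6)·23.4 + (-3)·77 = -291.84.
Var(S) = a²·Var(M) + b²·Var(Y) + 2ab·covariance of M and Y with a = -2.6, b = -3.
= (-2.6)²·15.8 + (-3)²·28.2 + 2·(-2.6)·(-3)·(-6)
= 106.808 + 253.8 + (-93.6) = 267.008.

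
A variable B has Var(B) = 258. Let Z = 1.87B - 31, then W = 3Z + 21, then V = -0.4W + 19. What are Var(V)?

Var(Z) = 1.87²·258 = 902.2002.
Var(W) = 3²·902.2002 = 8119.8018.
Var(V) = (-0.4)²·8119.8018 = 1299.168288.

Var(V) = 1299.168288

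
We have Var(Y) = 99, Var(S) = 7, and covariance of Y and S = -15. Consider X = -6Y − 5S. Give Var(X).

Var(X) = 2839

Var(X) = a²·Var(Y) + b²·Var(S) + 2ab·covariance of Y and S with a = -6, b = -5.
= (-6)²·99 + (-5)²·7 + 2·(-6)·(-5)·(-15)
= 3564 + 175 + (-900) = 2839.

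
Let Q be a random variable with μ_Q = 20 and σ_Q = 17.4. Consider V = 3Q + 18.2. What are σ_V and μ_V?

σ_V = 52.2, μ_V = 78.2

V = 3Q + 18.2 is linear with a = 3, b = 18.2.
σ_V = |a|·σ_Q = |3|·17.4 = 52.2.
μ_V = a·μ_Q + b = 3·20 + 18.2 = 78.2.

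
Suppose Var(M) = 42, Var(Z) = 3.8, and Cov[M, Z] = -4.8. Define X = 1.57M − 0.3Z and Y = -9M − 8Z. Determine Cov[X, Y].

By bilinearity, Cov[X, Y] = ac·Var(M) + bd·Var(Z) + (ad+bc)·Cov[M, Z], with a=1.57, b=-0.3, c=-9, d=-8.
ac·Var(M) = 1.57·(-9)·42 = -593.46
bd·Var(Z) = (-0.3)·(-8)·3.8 = 9.12
(ad+bc)·Cov[M, Z] = (-9.86)·(-4.8) = 47.328
Cov[X, Y] = -593.46 + 9.12 + 47.328 = -537.012.

Cov[X, Y] = -537.012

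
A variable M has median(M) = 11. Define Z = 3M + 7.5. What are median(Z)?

median(Z) = 40.5

A linear map preserves order up to sign, so median(Z) = a·median(M) + b = 3·11 + 7.5 = 40.5.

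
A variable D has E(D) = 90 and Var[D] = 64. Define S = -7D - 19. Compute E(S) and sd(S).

S = -7D - 19 is linear with a = -7, b = -19.
E(S) = a·E(D) + b = (-7)·90 + (-19) = -649.
sd(D) = √64 = 8.
sd(S) = |a|·sd(D) = |-7|·8 = 56.

E(S) = -649, sd(S) = 56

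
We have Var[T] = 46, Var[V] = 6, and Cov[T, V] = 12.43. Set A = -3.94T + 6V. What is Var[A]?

Var[A] = a²·Var[T] + b²·Var[V] + 2ab·Cov[T, V] with a = -3.94, b = 6.
= (-3.94)²·46 + 6²·6 + 2·(-3.94)·6·12.43
= 714.0856 + 216 + (-587.6904) = 342.3952.

Var[A] = 342.3952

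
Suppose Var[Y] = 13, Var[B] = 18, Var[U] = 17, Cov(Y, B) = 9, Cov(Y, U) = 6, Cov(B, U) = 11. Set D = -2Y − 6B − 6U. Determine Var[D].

Var[D] = a²·Var[Y] + b²·Var[B] + c²·Var[U] + 2ab·Cov(Y, B) + 2ac·Cov(Y, U) + 2bc·Cov(B, U), with a = -2, b = -6, c = -6.
= 52 + 648 + 612 + 216 + 144 + 792
= 2464.

Var[D] = 2464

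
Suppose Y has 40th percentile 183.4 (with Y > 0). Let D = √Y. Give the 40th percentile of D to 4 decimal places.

40th percentile of D = 13.5425

√Y is increasing, so P_{40}(D) = g(P_{40}(Y)) ≈ 13.5425.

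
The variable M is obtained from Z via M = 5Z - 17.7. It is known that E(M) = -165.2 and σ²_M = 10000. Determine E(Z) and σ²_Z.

From M = 5Z - 17.7: E(M) = a·E(Z) + b, so E(Z) = (E(M) − b)/a = (-165.2 − (-17.7))/5 = -29.5.
σ²_M = a²·σ²_Z, so σ²_Z = 10000/5² = 400.

E(Z) = -29.5, σ²_Z = 400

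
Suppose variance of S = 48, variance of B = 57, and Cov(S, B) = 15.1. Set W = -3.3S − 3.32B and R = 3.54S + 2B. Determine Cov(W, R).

Cov(W, R) = -1216.34328

By bilinearity, Cov(W, R) = ac·variance of S + bd·variance of B + (ad+bc)·Cov(S, B), with a=-3.3, b=-3.32, c=3.54, d=2.
ac·variance of S = (-3.3)·3.54·48 = -560.736
bd·variance of B = (-3.32)·2·57 = -378.48
(ad+bc)·Cov(S, B) = (-18.3528)·15.1 = -277.12728
Cov(W, R) = -560.736 + (-378.48) + (-277.12728) = -1216.34328.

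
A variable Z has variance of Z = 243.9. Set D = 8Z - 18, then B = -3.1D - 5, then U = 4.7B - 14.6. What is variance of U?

variance of U = 3313682.37504

variance of D = 8²·243.9 = 15609.6.
variance of B = (-3.1)²·15609.6 = 150008.256.
variance of U = 4.7²·150008.256 = 3313682.37504.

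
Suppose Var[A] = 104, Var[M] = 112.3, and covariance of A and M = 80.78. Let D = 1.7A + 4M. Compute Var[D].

Var[D] = a²·Var[A] + b²·Var[M] + 2ab·covariance of A and M with a = 1.7, b = 4.
= 1.7²·104 + 4²·112.3 + 2·1.7·4·80.78
= 300.56 + 1796.8 + 1098.608 = 3195.968.

Var[D] = 3195.968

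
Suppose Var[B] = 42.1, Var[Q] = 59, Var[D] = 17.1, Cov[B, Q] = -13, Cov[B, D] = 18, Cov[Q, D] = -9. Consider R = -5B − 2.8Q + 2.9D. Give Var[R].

Var[R] = a²·Var[B] + b²·Var[Q] + c²·Var[D] + 2ab·Cov[B, Q] + 2ac·Cov[B, D] + 2bc·Cov[Q, D], with a = -5, b = -2.8, c = 2.9.
= 1052.5 + 462.56 + 143.811 + (-364) + (-522) + 146.16
= 919.031.

Var[R] = 919.031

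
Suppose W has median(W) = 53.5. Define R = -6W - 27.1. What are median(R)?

median(R) = -348.1

A linear map preserves order up to sign, so median(R) = a·median(W) + b = (-6)·53.5 + (-27.1) = -348.1.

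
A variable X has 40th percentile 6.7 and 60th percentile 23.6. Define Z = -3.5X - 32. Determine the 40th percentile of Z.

Since a = -3.5 < 0 the transformation is decreasing, reversing order: the 40th percentile of Z corresponds to the 60th percentile of X.
So P_{40}(Z) = a·P_{60}(X) + b = (-3.5)·23.6 + (-32) = -114.6.

40th percentile of Z = -114.6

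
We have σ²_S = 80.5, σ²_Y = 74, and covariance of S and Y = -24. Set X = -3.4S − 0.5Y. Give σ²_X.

σ²_X = 867.48

σ²_X = a²·σ²_S + b²·σ²_Y + 2ab·covariance of S and Y with a = -3.4, b = -0.5.
= (-3.4)²·80.5 + (-0.5)²·74 + 2·(-3.4)·(-0.5)·(-24)
= 930.58 + 18.5 + (-81.6) = 867.48.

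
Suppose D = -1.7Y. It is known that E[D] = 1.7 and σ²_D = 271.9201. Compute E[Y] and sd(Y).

E[Y] = -1, sd(Y) = 9.7

From D = -1.7Y: E[D] = a·E[Y] + b, so E[Y] = (E[D] − b)/a = (1.7 − 0)/(-1.7) = -1.
sd(D) = √271.9201 = 16.49.
sd(D) = |a|·sd(Y), so sd(Y) = 16.49/|-1.7| = 9.7.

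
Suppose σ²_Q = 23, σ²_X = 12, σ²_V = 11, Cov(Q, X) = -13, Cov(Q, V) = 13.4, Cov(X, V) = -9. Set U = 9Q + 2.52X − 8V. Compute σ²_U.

σ²_U = a²·σ²_Q + b²·σ²_X + c²·σ²_V + 2ab·Cov(Q, X) + 2ac·Cov(Q, V) + 2bc·Cov(X, V), with a = 9, b = 2.52, c = -8.
= 1863 + 76.2048 + 704 + (-589.68) + (-1929.6) + 362.88
= 486.8048.

σ²_U = 486.8048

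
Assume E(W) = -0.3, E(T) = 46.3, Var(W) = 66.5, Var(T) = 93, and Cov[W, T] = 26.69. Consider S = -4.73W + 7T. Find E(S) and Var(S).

E(S) = (-4.73)·E(W) + 7·E(T) = (-4.73)·(-0.3) + 7·46.3 = 325.519.
Var(S) = a²·Var(W) + b²·Var(T) + 2ab·Cov[W, T] with a = -4.73, b = 7.
= (-4.73)²·66.5 + 7²·93 + 2·(-4.73)·7·26.69
= 1487.79785 + 4557 + (-1767.4118) = 4277.38605.

E(S) = 325.519, Var(S) = 4277.38605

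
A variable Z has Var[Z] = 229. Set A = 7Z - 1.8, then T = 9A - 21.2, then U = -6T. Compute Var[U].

Var[A] = 7²·229 = 11221.
Var[T] = 9²·11221 = 908901.
Var[U] = (-6)²·908901 = 32720436.

Var[U] = 32720436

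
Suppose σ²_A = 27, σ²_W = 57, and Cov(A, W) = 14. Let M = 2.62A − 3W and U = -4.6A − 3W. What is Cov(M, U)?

Cov(M, U) = 270.756

By bilinearity, Cov(M, U) = ac·σ²_A + bd·σ²_W + (ad+bc)·Cov(A, W), with a=2.62, b=-3, c=-4.6, d=-3.
ac·σ²_A = 2.62·(-4.6)·27 = -325.404
bd·σ²_W = (-3)·(-3)·57 = 513
(ad+bc)·Cov(A, W) = (5.94)·14 = 83.16
Cov(M, U) = -325.404 + 513 + 83.16 = 270.756.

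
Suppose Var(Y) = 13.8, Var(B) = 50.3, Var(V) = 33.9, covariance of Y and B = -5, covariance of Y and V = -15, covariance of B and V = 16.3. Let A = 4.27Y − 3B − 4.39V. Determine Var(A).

Var(A) = a²·Var(Y) + b²·Var(B) + c²·Var(V) + 2ab·covariance of Y and B + 2ac·covariance of Y and V + 2bc·covariance of B and V, with a = 4.27, b = -3, c = -4.39.
= 251.61402 + 452.7 + 653.32419 + 128.1 + 562.359 + 429.342
= 2477.43921.

Var(A) = 2477.43921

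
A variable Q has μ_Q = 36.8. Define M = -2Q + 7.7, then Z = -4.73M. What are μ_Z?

μ_M = (-2)·36.8 + 7.7 = -65.9.
μ_Z = (-4.73)·(-65.9) = 311.707.

μ_Z = 311.707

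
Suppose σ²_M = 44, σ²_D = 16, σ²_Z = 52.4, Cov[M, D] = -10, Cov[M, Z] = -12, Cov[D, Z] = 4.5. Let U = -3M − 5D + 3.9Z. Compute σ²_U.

σ²_U = a²·σ²_M + b²·σ²_D + c²·σ²_Z + 2ab·Cov[M, D] + 2ac·Cov[M, Z] + 2bc·Cov[D, Z], with a = -3, b = -5, c = 3.9.
= 396 + 400 + 797.004 + (-300) + 280.8 + (-175.5)
= 1398.304.

σ²_U = 1398.304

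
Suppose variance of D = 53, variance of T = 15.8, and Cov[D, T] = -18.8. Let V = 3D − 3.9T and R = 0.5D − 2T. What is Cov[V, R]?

By bilinearity, Cov[V, R] = ac·variance of D + bd·variance of T + (ad+bc)·Cov[D, T], with a=3, b=-3.9, c=0.5, d=-2.
ac·variance of D = 3·0.5·53 = 79.5
bd·variance of T = (-3.9)·(-2)·15.8 = 123.24
(ad+bc)·Cov[D, T] = (-7.95)·(-18.8) = 149.46
Cov[V, R] = 79.5 + 123.24 + 149.46 = 352.2.

Cov[V, R] = 352.2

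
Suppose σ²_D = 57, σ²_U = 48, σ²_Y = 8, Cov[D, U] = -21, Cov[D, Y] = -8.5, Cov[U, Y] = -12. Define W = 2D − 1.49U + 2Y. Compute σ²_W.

σ²_W = a²·σ²_D + b²·σ²_U + c²·σ²_Y + 2ab·Cov[D, U] + 2ac·Cov[D, Y] + 2bc·Cov[U, Y], with a = 2, b = -1.49, c = 2.
= 228 + 106.5648 + 32 + 125.16 + (-68) + 71.52
= 495.2448.

σ²_W = 495.2448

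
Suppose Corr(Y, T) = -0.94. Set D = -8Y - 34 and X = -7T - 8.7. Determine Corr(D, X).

Linear rescalings preserve correlation up to sign; here the slopes -8 and -7 have the same sign, so Corr(D, X) = Corr(Y, T) = -0.94.

Corr(D, X) = -0.94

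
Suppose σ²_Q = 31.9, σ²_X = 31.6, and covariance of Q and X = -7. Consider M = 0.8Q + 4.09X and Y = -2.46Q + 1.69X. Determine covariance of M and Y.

By bilinearity, covariance of M and Y = ac·σ²_Q + bd·σ²_X + (ad+bc)·covariance of Q and X, with a=0.8, b=4.09, c=-2.46, d=1.69.
ac·σ²_Q = 0.8·(-2.46)·31.9 = -62.7792
bd·σ²_X = 4.09·1.69·31.6 = 218.42236
(ad+bc)·covariance of Q and X = (-8.7094)·(-7) = 60.9658
covariance of M and Y = -62.7792 + 218.42236 + 60.9658 = 216.60896.

covariance of M and Y = 216.60896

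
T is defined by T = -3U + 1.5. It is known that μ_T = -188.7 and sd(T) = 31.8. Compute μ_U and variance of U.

From T = -3U + 1.5: μ_T = a·μ_U + b, so μ_U = (μ_T − b)/a = (-188.7 − 1.5)/(-3) = 63.4.
variance of T = 31.8² = 1011.24.
variance of T = a²·variance of U, so variance of U = 1011.24/(-3)² = 112.36.

μ_U = 63.4, variance of U = 112.36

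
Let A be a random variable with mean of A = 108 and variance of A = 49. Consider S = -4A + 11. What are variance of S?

variance of S = 784

S = -4A + 11 is linear with a = -4, b = 11.
variance of S = a²·variance of A = (-4)²·49 = 784 (the additive constant 11 does not affect variance).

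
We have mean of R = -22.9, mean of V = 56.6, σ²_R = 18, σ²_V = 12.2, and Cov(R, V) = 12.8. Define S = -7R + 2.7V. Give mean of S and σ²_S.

mean of S = (-7)·mean of R + 2.7·mean of V = (-7)·(-22.9) + 2.7·56.6 = 313.12.
σ²_S = a²·σ²_R + b²·σ²_V + 2ab·Cov(R, V) with a = -7, b = 2.7.
= (-7)²·18 + 2.7²·12.2 + 2·(-7)·2.7·12.8
= 882 + 88.938 + (-483.84) = 487.098.

mean of S = 313.12, σ²_S = 487.098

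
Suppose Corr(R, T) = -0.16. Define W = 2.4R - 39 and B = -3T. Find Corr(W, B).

Corr(W, B) = 0.16

Linear rescalings preserve |correlation|; the slopes 2.4 and -3 have opposite signs, so the correlation flips sign: Corr(W, B) = −Corr(R, T) = 0.16.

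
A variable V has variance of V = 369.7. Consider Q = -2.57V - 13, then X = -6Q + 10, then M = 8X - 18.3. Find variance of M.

variance of Q = (-2.57)²·369.7 = 2441.83153.
variance of X = (-6)²·2441.83153 = 87905.93508.
variance of M = 8²·87905.93508 = 5625979.84512.

variance of M = 5625979.84512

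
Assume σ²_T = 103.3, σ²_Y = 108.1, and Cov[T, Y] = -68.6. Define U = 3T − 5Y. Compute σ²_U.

σ²_U = 5690.2

σ²_U = a²·σ²_T + b²·σ²_Y + 2ab·Cov[T, Y] with a = 3, b = -5.
= 3²·103.3 + (-5)²·108.1 + 2·3·(-5)·(-68.6)
= 929.7 + 2702.5 + 2058 = 5690.2.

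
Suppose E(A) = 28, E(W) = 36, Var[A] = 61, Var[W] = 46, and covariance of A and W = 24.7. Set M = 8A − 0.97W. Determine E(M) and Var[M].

E(M) = 189.08, Var[M] = 3563.9374

E(M) = 8·E(A) + (-0.97)·E(W) = 8·28 + (-0.97)·36 = 189.08.
Var[M] = a²·Var[A] + b²·Var[W] + 2ab·covariance of A and W with a = 8, b = -0.97.
= 8²·61 + (-0.97)²·46 + 2·8·(-0.97)·24.7
= 3904 + 43.2814 + (-383.344) = 3563.9374.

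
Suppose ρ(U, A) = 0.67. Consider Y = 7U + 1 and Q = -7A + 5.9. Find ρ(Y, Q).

ρ(Y, Q) = -0.67

Linear rescalings preserve |correlation|; the slopes 7 and -7 have opposite signs, so the correlation flips sign: ρ(Y, Q) = −ρ(U, A) = -0.67.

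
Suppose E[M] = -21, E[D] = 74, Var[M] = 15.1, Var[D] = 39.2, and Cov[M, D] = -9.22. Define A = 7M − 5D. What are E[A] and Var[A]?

E[A] = 7·E[M] + (-5)·E[D] = 7·(-21) + (-5)·74 = -517.
Var[A] = a²·Var[M] + b²·Var[D] + 2ab·Cov[M, D] with a = 7, b = -5.
= 7²·15.1 + (-5)²·39.2 + 2·7·(-5)·(-9.22)
= 739.9 + 980 + 645.4 = 2365.3.

E[A] = -517, Var[A] = 2365.3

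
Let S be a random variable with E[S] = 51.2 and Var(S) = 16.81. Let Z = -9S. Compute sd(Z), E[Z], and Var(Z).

sd(Z) = 36.9, E[Z] = -460.8, Var(Z) = 1361.61

Z = -9S is linear with a = -9, b = 0.
sd(S) = √16.81 = 4.1.
sd(Z) = |a|·sd(S) = |-9|·4.1 = 36.9.
E[Z] = a·E[S] + b = (-9)·51.2 = -460.8.
Var(Z) = a²·Var(S) = (-9)²·16.81 = 1361.61.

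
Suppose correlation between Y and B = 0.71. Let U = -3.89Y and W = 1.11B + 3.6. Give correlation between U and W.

correlation between U and W = -0.71

Linear rescalings preserve |correlation|; the slopes -3.89 and 1.11 have opposite signs, so the correlation flips sign: correlation between U and W = −correlation between Y and B = -0.71.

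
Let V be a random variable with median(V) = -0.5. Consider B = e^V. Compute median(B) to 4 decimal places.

median(B) = 0.6065

e^V is monotone on this domain, so median(B) = exp(-0.5) ≈ 0.6065.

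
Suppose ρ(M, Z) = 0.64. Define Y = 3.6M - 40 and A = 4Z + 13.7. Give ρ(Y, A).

Linear rescalings preserve correlation up to sign; here the slopes 3.6 and 4 have the same sign, so ρ(Y, A) = ρ(M, Z) = 0.64.

ρ(Y, A) = 0.64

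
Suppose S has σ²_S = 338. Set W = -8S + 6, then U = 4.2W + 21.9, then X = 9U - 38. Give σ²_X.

σ²_W = (-8)²·338 = 21632.
σ²_U = 4.2²·21632 = 381588.48.
σ²_X = 9²·381588.48 = 30908666.88.

σ²_X = 30908666.88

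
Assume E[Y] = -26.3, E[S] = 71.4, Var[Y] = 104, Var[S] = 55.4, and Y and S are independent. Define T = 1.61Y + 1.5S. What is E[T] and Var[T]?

E[T] = 1.61·E[Y] + 1.5·E[S] = 1.61·(-26.3) + 1.5·71.4 = 64.757.
Var[T] = a²·Var[Y] + b²·Var[S] + 2ab·covariance of Y and S with a = 1.61, b = 1.5.
Independence gives covariance of Y and S = 0.
= 1.61²·104 + 1.5²·55.4 + 2·1.61·1.5·0
= 269.5784 + 124.65 + 0 = 394.2284.

E[T] = 64.757, Var[T] = 394.2284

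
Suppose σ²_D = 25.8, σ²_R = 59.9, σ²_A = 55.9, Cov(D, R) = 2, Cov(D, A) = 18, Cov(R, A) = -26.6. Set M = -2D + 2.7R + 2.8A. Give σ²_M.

σ²_M = 352.735

σ²_M = a²·σ²_D + b²·σ²_R + c²·σ²_A + 2ab·Cov(D, R) + 2ac·Cov(D, A) + 2bc·Cov(R, A), with a = -2, b = 2.7, c = 2.8.
= 103.2 + 436.671 + 438.256 + (-21.6) + (-201.6) + (-402.192)
= 352.735.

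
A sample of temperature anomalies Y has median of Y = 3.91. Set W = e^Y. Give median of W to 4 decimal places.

median of W = 49.899

e^Y is monotone on this domain, so median of W = exp(3.91) ≈ 49.899.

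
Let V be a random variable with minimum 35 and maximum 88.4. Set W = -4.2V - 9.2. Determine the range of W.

Range of V = 88.4 − 35 = 53.4.
Range(W) = |a|·Range(V) = |-4.2|·53.4 = 224.28.

Range(W) = 224.28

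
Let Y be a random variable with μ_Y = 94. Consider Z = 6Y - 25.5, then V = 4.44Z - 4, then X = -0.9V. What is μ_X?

μ_Z = 6·94 + (-25.5) = 538.5.
μ_V = 4.44·538.5 + (-4) = 2386.94.
μ_X = (-0.9)·2386.94 = -2148.246.

μ_X = -2148.246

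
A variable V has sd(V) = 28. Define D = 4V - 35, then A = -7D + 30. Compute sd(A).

sd(D) = |4|·28 = 112.
sd(A) = |-7|·112 = 784.

sd(A) = 784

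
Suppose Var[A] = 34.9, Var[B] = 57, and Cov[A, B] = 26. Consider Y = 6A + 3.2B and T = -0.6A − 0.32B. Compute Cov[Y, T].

Cov[Y, T] = -283.848

By bilinearity, Cov[Y, T] = ac·Var[A] + bd·Var[B] + (ad+bc)·Cov[A, B], with a=6, b=3.2, c=-0.6, d=-0.32.
ac·Var[A] = 6·(-0.6)·34.9 = -125.64
bd·Var[B] = 3.2·(-0.32)·57 = -58.368
(ad+bc)·Cov[A, B] = (-3.84)·26 = -99.84
Cov[Y, T] = -125.64 + (-58.368) + (-99.84) = -283.848.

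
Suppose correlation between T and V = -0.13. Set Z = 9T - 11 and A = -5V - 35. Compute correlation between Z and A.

Linear rescalings preserve |correlation|; the slopes 9 and -5 have opposite signs, so the correlation flips sign: correlation between Z and A = −correlation between T and V = 0.13.

correlation between Z and A = 0.13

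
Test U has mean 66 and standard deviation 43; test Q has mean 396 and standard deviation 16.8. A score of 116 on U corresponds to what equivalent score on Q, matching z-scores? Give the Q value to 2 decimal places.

Q = 415.53

z = (116 − 66)/43 ≈ 1.1628.
Q = 396 + z·16.8 = 396 + (116 − 66)·16.8/43 ≈ 415.53.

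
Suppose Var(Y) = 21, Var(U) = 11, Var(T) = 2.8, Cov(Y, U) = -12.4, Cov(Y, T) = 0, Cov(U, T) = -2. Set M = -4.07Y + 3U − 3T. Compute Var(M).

Var(M) = a²·Var(Y) + b²·Var(U) + c²·Var(T) + 2ab·Cov(Y, U) + 2ac·Cov(Y, T) + 2bc·Cov(U, T), with a = -4.07, b = 3, c = -3.
= 347.8629 + 99 + 25.2 + 302.808 + 0 + 36
= 810.8709.

Var(M) = 810.8709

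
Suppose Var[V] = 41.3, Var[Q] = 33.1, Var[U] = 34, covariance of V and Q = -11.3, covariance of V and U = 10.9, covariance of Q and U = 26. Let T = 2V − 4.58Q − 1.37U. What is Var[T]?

Var[T] = 1396.89664

Var[T] = a²·Var[V] + b²·Var[Q] + c²·Var[U] + 2ab·covariance of V and Q + 2ac·covariance of V and U + 2bc·covariance of Q and U, with a = 2, b = -4.58, c = -1.37.
= 165.2 + 694.31884 + 63.8146 + 207.016 + (-59.732) + 326.2792
= 1396.89664.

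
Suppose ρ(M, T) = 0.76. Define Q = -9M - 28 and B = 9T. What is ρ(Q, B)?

Linear rescalings preserve |correlation|; the slopes -9 and 9 have opposite signs, so the correlation flips sign: ρ(Q, B) = −ρ(M, T) = -0.76.

ρ(Q, B) = -0.76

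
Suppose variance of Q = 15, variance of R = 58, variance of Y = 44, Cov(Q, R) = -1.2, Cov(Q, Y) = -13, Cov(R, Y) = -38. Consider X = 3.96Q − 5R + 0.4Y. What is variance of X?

variance of X = 1850.6

variance of X = a²·variance of Q + b²·variance of R + c²·variance of Y + 2ab·Cov(Q, R) + 2ac·Cov(Q, Y) + 2bc·Cov(R, Y), with a = 3.96, b = -5, c = 0.4.
= 235.224 + 1450 + 7.04 + 47.52 + (-41.184) + 152
= 1850.6.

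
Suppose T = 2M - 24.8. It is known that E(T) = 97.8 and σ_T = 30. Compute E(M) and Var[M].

E(M) = 61.3, Var[M] = 225

From T = 2M - 24.8: E(T) = a·E(M) + b, so E(M) = (E(T) − b)/a = (97.8 − (-24.8))/2 = 61.3.
Var[T] = 30² = 900.
Var[T] = a²·Var[M], so Var[M] = 900/2² = 225.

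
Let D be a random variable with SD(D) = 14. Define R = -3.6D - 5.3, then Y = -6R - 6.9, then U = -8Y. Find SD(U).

SD(U) = 2419.2

SD(R) = |-3.6|·14 = 50.4.
SD(Y) = |-6|·50.4 = 302.4.
SD(U) = |-8|·302.4 = 2419.2.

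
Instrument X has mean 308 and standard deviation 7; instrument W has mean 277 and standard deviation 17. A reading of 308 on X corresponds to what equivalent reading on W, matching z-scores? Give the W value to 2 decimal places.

z = (308 − 308)/7 = 0.
W = 277 + z·17 = 277 + (308 − 308)·17/7 = 277.00.

W = 277.00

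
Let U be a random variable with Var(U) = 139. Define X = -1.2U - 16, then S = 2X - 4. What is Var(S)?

Var(X) = (-1.2)²·139 = 200.16.
Var(S) = 2²·200.16 = 800.64.

Var(S) = 800.64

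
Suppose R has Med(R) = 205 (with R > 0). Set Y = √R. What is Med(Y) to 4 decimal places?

√R is monotone on this domain, so Med(Y) = √(205) ≈ 14.3178.

Med(Y) = 14.3178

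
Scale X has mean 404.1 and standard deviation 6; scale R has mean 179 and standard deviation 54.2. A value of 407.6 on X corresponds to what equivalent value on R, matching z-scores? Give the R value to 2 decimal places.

R = 210.62

z = (407.6 − 404.1)/6 ≈ 0.5833.
R = 179 + z·54.2 = 179 + (407.6 − 404.1)·54.2/6 ≈ 210.62.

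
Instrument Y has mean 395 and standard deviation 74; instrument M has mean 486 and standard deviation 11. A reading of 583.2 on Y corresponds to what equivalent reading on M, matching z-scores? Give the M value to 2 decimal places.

z = (583.2 − 395)/74 ≈ 2.5432.
M = 486 + z·11 = 486 + (583.2 − 395)·11/74 ≈ 513.98.

M = 513.98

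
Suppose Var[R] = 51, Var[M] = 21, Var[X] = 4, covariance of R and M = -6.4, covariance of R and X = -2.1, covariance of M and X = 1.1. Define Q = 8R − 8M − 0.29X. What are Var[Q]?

Var[Q] = a²·Var[R] + b²·Var[M] + c²·Var[X] + 2ab·covariance of R and M + 2ac·covariance of R and X + 2bc·covariance of M and X, with a = 8, b = -8, c = -0.29.
= 3264 + 1344 + 0.3364 + 819.2 + 9.744 + 5.104
= 5442.3844.

Var[Q] = 5442.3844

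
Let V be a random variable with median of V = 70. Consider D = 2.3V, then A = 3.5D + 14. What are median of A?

median of A = 577.5

median of D = 2.3·70 = 161.
median of A = 3.5·161 + 14 = 577.5.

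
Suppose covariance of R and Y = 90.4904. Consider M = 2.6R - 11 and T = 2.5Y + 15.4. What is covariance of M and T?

covariance of M and T = 588.1876

covariance of M and T = a·c·covariance of R and Y = 2.6·2.5·90.4904 = 588.1876. Additive constants drop out.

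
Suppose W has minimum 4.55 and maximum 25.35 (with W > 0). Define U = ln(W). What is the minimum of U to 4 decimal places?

ln(W) is increasing on this domain, so min(U) comes from min(W) = 4.55: min(U) = ln(4.55) ≈ 1.5151.

min(U) = 1.5151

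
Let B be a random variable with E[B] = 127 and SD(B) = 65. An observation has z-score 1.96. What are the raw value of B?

B = 254.4

B = E[B] + z·SD(B) = 127 + 1.96·65 = 254.4.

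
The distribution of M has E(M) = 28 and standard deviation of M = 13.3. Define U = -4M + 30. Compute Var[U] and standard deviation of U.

U = -4M + 30 is linear with a = -4, b = 30.
Var[M] = 13.3² = 176.89.
Var[U] = a²·Var[M] = (-4)²·176.89 = 2830.24 (the additive constant 30 does not affect variance).
standard deviation of U = |a|·standard deviation of M = |-4|·13.3 = 53.2.

Var[U] = 2830.24, standard deviation of U = 53.2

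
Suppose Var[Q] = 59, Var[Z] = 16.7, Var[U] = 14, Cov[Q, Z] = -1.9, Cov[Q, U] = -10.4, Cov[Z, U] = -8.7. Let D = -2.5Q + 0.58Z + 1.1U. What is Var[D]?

Var[D] = a²·Var[Q] + b²·Var[Z] + c²·Var[U] + 2ab·Cov[Q, Z] + 2ac·Cov[Q, U] + 2bc·Cov[Z, U], with a = -2.5, b = 0.58, c = 1.1.
= 368.75 + 5.61788 + 16.94 + 5.51 + 57.2 + (-11.1012)
= 442.91668.

Var[D] = 442.91668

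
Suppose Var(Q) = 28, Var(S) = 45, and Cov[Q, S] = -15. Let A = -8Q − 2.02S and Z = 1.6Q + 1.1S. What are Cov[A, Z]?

Cov[A, Z] = -277.91

By bilinearity, Cov[A, Z] = ac·Var(Q) + bd·Var(S) + (ad+bc)·Cov[Q, S], with a=-8, b=-2.02, c=1.6, d=1.1.
ac·Var(Q) = (-8)·1.6·28 = -358.4
bd·Var(S) = (-2.02)·1.1·45 = -99.99
(ad+bc)·Cov[Q, S] = (-12.032)·(-15) = 180.48
Cov[A, Z] = -358.4 + (-99.99) + 180.48 = -277.91.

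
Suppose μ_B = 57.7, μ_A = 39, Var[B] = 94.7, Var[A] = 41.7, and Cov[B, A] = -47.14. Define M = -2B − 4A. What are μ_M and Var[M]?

μ_M = (-2)·μ_B + (-4)·μ_A = (-2)·57.7 + (-4)·39 = -271.4.
Var[M] = a²·Var[B] + b²·Var[A] + 2ab·Cov[B, A] with a = -2, b = -4.
= (-2)²·94.7 + (-4)²·41.7 + 2·(-2)·(-4)·(-47.14)
= 378.8 + 667.2 + (-754.24) = 291.76.

μ_M = -271.4, Var[M] = 291.76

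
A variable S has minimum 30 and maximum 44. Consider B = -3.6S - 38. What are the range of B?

Range(B) = 50.4

Range of S = 44 − 30 = 14.
Range(B) = |a|·Range(S) = |-3.6|·14 = 50.4.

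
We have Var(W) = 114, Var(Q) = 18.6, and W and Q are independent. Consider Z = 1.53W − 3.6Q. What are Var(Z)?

Var(Z) = a²·Var(W) + b²·Var(Q) + 2ab·Cov(W, Q) with a = 1.53, b = -3.6.
Independence gives Cov(W, Q) = 0.
= 1.53²·114 + (-3.6)²·18.6 + 2·1.53·(-3.6)·0
= 266.8626 + 241.056 + 0 = 507.9186.

Var(Z) = 507.9186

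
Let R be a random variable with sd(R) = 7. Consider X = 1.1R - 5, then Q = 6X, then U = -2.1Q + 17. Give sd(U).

sd(X) = |1.1|·7 = 7.7.
sd(Q) = |6|·7.7 = 46.2.
sd(U) = |-2.1|·46.2 = 97.02.

sd(U) = 97.02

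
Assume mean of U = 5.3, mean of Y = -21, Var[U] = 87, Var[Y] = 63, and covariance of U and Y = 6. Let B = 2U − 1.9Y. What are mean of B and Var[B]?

mean of B = 50.5, Var[B] = 529.83

mean of B = 2·mean of U + (-1.9)·mean of Y = 2·5.3 + (-1.9)·(-21) = 50.5.
Var[B] = a²·Var[U] + b²·Var[Y] + 2ab·covariance of U and Y with a = 2, b = -1.9.
= 2²·87 + (-1.9)²·63 + 2·2·(-1.9)·6
= 348 + 227.43 + (-45.6) = 529.83.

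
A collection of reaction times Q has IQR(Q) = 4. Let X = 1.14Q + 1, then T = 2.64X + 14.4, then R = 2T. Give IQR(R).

IQR(X) = |1.14|·4 = 4.56.
IQR(T) = |2.64|·4.56 = 12.0384.
IQR(R) = |2|·12.0384 = 24.0768.

IQR(R) = 24.0768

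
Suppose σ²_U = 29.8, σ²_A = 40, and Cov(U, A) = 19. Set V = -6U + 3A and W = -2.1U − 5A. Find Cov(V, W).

By bilinearity, Cov(V, W) = ac·σ²_U + bd·σ²_A + (ad+bc)·Cov(U, A), with a=-6, b=3, c=-2.1, d=-5.
ac·σ²_U = (-6)·(-2.1)·29.8 = 375.48
bd·σ²_A = 3·(-5)·40 = -600
(ad+bc)·Cov(U, A) = (23.7)·19 = 450.3
Cov(V, W) = 375.48 + (-600) + 450.3 = 225.78.

Cov(V, W) = 225.78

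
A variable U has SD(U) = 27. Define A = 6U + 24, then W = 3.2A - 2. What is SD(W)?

SD(A) = |6|·27 = 162.
SD(W) = |3.2|·162 = 518.4.

SD(W) = 518.4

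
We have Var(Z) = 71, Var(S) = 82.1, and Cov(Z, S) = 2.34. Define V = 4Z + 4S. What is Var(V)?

Var(V) = a²·Var(Z) + b²·Var(S) + 2ab·Cov(Z, S) with a = 4, b = 4.
= 4²·71 + 4²·82.1 + 2·4·4·2.34
= 1136 + 1313.6 + 74.88 = 2524.48.

Var(V) = 2524.48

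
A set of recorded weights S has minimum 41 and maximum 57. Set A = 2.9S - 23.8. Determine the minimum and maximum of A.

a = 2.9 > 0, so min(A) = a·min(S)+b = 2.9·41 + (-23.8) = 95.1 and max(A) = 2.9·57 + (-23.8) = 141.5.

min(A) = 95.1, max(A) = 141.5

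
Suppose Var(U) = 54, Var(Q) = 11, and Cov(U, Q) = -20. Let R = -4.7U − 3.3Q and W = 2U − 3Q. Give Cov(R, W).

By bilinearity, Cov(R, W) = ac·Var(U) + bd·Var(Q) + (ad+bc)·Cov(U, Q), with a=-4.7, b=-3.3, c=2, d=-3.
ac·Var(U) = (-4.7)·2·54 = -507.6
bd·Var(Q) = (-3.3)·(-3)·11 = 108.9
(ad+bc)·Cov(U, Q) = (7.5)·(-20) = -150
Cov(R, W) = -507.6 + 108.9 + (-150) = -548.7.

Cov(R, W) = -548.7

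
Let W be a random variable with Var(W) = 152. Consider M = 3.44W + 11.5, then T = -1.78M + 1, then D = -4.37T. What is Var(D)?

Var(M) = 3.44²·152 = 1798.7072.
Var(T) = (-1.78)²·1798.7072 = 5699.02389248.
Var(D) = (-4.37)²·5699.02389248 = 108833.689372301312.

Var(D) = 108833.689372301312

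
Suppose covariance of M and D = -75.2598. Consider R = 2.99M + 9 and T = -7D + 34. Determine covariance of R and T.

covariance of R and T = a·c·covariance of M and D = 2.99·(-7)·(-75.2598) = 1575.187614. Additive constants drop out.

covariance of R and T = 1575.187614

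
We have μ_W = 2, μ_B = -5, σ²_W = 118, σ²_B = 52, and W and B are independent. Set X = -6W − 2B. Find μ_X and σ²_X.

μ_X = -2, σ²_X = 4456

μ_X = (-6)·μ_W + (-2)·μ_B = (-6)·2 + (-2)·(-5) = -2.
σ²_X = a²·σ²_W + b²·σ²_B + 2ab·covariance of W and B with a = -6, b = -2.
Independence gives covariance of W and B = 0.
= (-6)²·118 + (-2)²·52 + 2·(-6)·(-2)·0
= 4248 + 208 + 0 = 4456.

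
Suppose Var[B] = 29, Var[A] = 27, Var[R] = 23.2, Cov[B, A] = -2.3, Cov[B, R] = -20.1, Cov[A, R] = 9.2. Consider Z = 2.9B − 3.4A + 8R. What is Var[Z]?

Var[Z] = 653.046

Var[Z] = a²·Var[B] + b²·Var[A] + c²·Var[R] + 2ab·Cov[B, A] + 2ac·Cov[B, R] + 2bc·Cov[A, R], with a = 2.9, b = -3.4, c = 8.
= 243.89 + 312.12 + 1484.8 + 45.356 + (-932.64) + (-500.48)
= 653.046.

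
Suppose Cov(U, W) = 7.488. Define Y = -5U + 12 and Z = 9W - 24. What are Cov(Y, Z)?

Cov(Y, Z) = -336.96

Cov(Y, Z) = a·c·Cov(U, W) = (-5)·9·7.488 = -336.96. Additive constants drop out.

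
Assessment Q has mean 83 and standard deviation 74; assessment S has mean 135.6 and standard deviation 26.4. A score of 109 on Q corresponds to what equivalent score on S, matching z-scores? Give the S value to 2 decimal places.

z = (109 − 83)/74 ≈ 0.3514.
S = 135.6 + z·26.4 = 135.6 + (109 − 83)·26.4/74 ≈ 144.88.

S = 144.88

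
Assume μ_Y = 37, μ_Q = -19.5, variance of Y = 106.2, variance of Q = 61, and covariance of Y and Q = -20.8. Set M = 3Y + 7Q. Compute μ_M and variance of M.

μ_M = -25.5, variance of M = 3071.2

μ_M = 3·μ_Y + 7·μ_Q = 3·37 + 7·(-19.5) = -25.5.
variance of M = a²·variance of Y + b²·variance of Q + 2ab·covariance of Y and Q with a = 3, b = 7.
= 3²·106.2 + 7²·61 + 2·3·7·(-20.8)
= 955.8 + 2989 + (-873.6) = 3071.2.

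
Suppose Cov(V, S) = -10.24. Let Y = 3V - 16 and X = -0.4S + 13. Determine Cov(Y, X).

Cov(Y, X) = a·c·Cov(V, S) = 3·(-0.4)·(-10.24) = 12.288. Additive constants drop out.

Cov(Y, X) = 12.288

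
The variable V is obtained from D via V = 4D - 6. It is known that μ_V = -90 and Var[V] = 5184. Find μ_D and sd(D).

From V = 4D - 6: μ_V = a·μ_D + b, so μ_D = (μ_V − b)/a = (-90 − (-6))/4 = -21.
sd(V) = √5184 = 72.
sd(V) = |a|·sd(D), so sd(D) = 72/|4| = 18.

μ_D = -21, sd(D) = 18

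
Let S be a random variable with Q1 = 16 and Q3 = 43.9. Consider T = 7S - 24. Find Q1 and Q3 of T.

Q1(T) = 88, Q3(T) = 283.3

a = 7 > 0: Q1(T) = a·Q1(S)+b = 88, Q3(T) = a·Q3(S)+b = 283.3.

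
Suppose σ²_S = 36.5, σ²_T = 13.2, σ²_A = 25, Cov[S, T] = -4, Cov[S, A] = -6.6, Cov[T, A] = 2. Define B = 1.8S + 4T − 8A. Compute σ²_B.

σ²_B = 1933.94

σ²_B = a²·σ²_S + b²·σ²_T + c²·σ²_A + 2ab·Cov[S, T] + 2ac·Cov[S, A] + 2bc·Cov[T, A], with a = 1.8, b = 4, c = -8.
= 118.26 + 211.2 + 1600 + (-57.6) + 190.08 + (-128)
= 1933.94.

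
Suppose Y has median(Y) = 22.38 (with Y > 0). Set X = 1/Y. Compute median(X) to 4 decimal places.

1/Y is monotone on this domain, so median(X) = 1/(22.38) ≈ 0.0447.

median(X) = 0.0447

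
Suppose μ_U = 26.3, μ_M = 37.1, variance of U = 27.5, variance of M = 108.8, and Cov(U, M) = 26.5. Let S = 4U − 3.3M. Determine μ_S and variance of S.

μ_S = -17.23, variance of S = 925.232

μ_S = 4·μ_U + (-3.3)·μ_M = 4·26.3 + (-3.3)·37.1 = -17.23.
variance of S = a²·variance of U + b²·variance of M + 2ab·Cov(U, M) with a = 4, b = -3.3.
= 4²·27.5 + (-3.3)²·108.8 + 2·4·(-3.3)·26.5
= 440 + 1184.832 + (-699.6) = 925.232.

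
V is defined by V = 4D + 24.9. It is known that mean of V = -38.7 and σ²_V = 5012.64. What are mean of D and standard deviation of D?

From V = 4D + 24.9: mean of V = a·mean of D + b, so mean of D = (mean of V − b)/a = (-38.7 − 24.9)/4 = -15.9.
standard deviation of V = √5012.64 = 70.8.
standard deviation of V = |a|·standard deviation of D, so standard deviation of D = 70.8/|4| = 17.7.

mean of D = -15.9, standard deviation of D = 17.7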